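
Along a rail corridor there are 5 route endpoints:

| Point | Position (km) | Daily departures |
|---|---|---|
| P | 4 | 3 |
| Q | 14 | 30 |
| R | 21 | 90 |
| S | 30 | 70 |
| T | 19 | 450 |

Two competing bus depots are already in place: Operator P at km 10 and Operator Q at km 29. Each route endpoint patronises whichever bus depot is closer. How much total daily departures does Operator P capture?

The indifferent point is the midpoint (10+29)/2 = 19.5; route endpoints left of it (closer to Operator P at 10) go to Operator P, those right go to Operator Q.
  P at 4 (w=3) → Operator P
  Q at 14 (w=30) → Operator P
  T at 19 (w=450) → Operator P
  R at 21 (w=90) → Operator Q
  S at 30 (w=70) → Operator Q
Operator P captures 483; Operator Q captures 160.

483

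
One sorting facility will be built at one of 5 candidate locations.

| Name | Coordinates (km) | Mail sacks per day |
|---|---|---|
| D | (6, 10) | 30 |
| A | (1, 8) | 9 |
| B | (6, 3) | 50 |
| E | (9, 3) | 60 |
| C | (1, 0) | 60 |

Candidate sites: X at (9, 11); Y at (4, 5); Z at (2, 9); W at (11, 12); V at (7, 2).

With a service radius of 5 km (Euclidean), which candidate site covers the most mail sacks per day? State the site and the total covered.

V, covering 110

Coverage radius r = 5 km; a point is covered iff (Δx)²+(Δy)² ≤ 5² = 25.
  X (9, 11): covers {D} → 30
  Y (4, 5): covers {A, B} → 59
  Z (2, 9): covers {D, A} → 39
  W (11, 12): covers {none} → 0
  V (7, 2): covers {B, E} → 110
Maximum coverage at V: 110 mail sacks per day.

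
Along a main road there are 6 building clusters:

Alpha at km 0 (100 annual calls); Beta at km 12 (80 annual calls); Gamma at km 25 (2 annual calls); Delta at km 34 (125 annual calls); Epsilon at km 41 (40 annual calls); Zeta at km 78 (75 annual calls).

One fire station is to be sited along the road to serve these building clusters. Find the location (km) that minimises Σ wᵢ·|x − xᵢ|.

For a sum of weighted absolute distances on a line, the optimum is the weighted median (not the mean). Total weight W = 422; half-weight = 211.
Sort by position and accumulate weight:
  km 0 (Alpha, w=100) → cum 100
  km 12 (Beta, w=80) → cum 180
  km 25 (Gamma, w=2) → cum 182
  km 34 (Delta, w=125) → cum 307  ≥ 211 → median here
  km 41 (Epsilon, w=40) → cum 347
  km 78 (Zeta, w=75) → cum 422
Optimal location: km 34.

x = 34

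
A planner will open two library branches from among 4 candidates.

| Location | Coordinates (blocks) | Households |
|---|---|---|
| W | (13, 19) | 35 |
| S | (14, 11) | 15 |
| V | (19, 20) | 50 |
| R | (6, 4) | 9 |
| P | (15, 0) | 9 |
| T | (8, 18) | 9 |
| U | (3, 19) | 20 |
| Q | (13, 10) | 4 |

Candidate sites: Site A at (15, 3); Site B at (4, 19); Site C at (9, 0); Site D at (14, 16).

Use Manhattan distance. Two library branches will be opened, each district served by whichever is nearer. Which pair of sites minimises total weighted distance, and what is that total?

{Site B, Site D}, total 1064

Evaluate every pair (each demand assigned to the nearer of the two):
  {Site B, Site D}: total = 1064
  {Site A, Site D}: total = 1162
  {Site C, Site D}: total = 1162
  {Site A, Site B}: total = 1468
  {Site B, Site C}: total = 1593
  {Site A, Site C}: total = 2612
Best pair: {Site B, Site D} with total 1064.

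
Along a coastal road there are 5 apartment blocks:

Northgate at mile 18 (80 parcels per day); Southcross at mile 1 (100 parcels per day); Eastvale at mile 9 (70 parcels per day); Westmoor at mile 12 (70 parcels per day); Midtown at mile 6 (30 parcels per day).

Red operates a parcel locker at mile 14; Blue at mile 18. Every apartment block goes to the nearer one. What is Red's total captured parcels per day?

The indifferent point is the midpoint (14+18)/2 = 16; apartment blocks left of it (closer to Red at 14) go to Red, those right go to Blue.
  Southcross at 1 (w=100) → Red
  Midtown at 6 (w=30) → Red
  Eastvale at 9 (w=70) → Red
  Westmoor at 12 (w=70) → Red
  Northgate at 18 (w=80) → Blue
Red captures 270; Blue captures 80.

270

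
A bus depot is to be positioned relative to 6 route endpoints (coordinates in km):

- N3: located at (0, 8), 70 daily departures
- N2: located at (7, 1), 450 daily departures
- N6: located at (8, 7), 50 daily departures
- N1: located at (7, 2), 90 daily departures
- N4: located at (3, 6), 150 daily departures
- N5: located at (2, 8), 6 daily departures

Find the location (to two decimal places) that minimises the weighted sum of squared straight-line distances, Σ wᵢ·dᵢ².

The minimiser of Σwᵢ‖p−pᵢ‖² is the weighted centroid p* = (Σwᵢpᵢ)/(Σwᵢ).
Σwᵢ = 816.
Σwᵢxᵢ = 70·0 + 450·7 + 50·8 + 90·7 + 150·3 + 6·2 = 4642.
Σwᵢyᵢ = 70·8 + 450·1 + 50·7 + 90·2 + 150·6 + 6·8 = 2488.
x* = 4642/816 = 5.69, y* = 2488/816 = 3.05.

(5.69, 3.05)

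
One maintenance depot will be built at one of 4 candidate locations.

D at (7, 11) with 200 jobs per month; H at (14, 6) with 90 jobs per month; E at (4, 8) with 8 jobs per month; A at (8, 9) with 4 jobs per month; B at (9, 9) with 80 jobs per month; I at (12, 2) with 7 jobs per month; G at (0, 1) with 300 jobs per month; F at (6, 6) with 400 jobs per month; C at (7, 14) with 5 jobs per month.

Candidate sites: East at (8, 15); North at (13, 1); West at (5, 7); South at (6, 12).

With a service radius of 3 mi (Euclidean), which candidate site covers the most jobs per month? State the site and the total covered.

Coverage radius r = 3 mi; a point is covered iff (Δx)²+(Δy)² ≤ 3² = 9.
  East (8, 15): covers {C} → 5
  North (13, 1): covers {I} → 7
  West (5, 7): covers {E, F} → 408
  South (6, 12): covers {D, C} → 205
Maximum coverage at West: 408 jobs per month.

West, covering 408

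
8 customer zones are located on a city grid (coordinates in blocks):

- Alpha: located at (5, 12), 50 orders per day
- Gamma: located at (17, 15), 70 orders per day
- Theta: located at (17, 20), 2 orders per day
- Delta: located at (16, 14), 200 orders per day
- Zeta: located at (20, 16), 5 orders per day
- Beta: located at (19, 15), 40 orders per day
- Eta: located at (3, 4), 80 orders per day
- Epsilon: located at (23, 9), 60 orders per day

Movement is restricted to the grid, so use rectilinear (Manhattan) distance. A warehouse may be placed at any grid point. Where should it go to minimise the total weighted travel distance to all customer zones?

Manhattan distance separates: Σwᵢ(|x−xᵢ|+|y−yᵢ|) = Σwᵢ|x−xᵢ| + Σwᵢ|y−yᵢ|, so x and y are optimised independently as 1-D weighted medians.
Total weight W = 507; half = 253.5.
x-coordinate, sorted with cumulative weight:
  x=3 (Eta, w=80) cum 80
  x=5 (Alpha, w=50) cum 130
  x=16 (Delta, w=200) cum 330  ← median
  x=17 (Gamma, w=70) cum 400
  x=17 (Theta, w=2) cum 402
  x=19 (Beta, w=40) cum 442
  x=20 (Zeta, w=5) cum 447
  x=23 (Epsilon, w=60) cum 507
⇒ x* = 16
y-coordinate, sorted with cumulative weight:
  y=4 (Eta, w=80) cum 80
  y=9 (Epsilon, w=60) cum 140
  y=12 (Alpha, w=50) cum 190
  y=14 (Delta, w=200) cum 390  ← median
  y=15 (Gamma, w=70) cum 460
  y=15 (Beta, w=40) cum 500
  y=16 (Zeta, w=5) cum 505
  y=20 (Theta, w=2) cum 507
⇒ y* = 14

(16, 14)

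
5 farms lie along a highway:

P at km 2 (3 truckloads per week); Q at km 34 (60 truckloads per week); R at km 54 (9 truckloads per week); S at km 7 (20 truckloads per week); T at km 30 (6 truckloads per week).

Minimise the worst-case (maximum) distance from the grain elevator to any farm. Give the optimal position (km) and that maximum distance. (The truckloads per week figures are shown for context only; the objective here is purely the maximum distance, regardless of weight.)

The 1-center on a line is the midpoint of the two extreme points: leftmost at 2, rightmost at 54.
Optimal location = (2 + 54)/2 = 28; maximum distance = (54 − 2)/2 = 26.

location 28, max distance 26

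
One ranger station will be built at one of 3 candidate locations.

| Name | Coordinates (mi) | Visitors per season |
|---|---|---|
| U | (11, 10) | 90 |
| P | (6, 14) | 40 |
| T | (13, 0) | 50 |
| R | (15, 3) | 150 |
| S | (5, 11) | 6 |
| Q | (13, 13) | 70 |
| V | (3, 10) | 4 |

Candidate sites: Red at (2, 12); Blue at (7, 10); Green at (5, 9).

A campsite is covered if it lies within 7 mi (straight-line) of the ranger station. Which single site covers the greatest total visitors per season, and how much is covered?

Coverage radius r = 7 mi; a point is covered iff (Δx)²+(Δy)² ≤ 7² = 49.
  Red (2, 12): covers {P, S, V} → 50
  Blue (7, 10): covers {U, P, S, Q, V} → 210
  Green (5, 9): covers {U, P, S, V} → 140
Maximum coverage at Blue: 210 visitors per season.

Blue, covering 210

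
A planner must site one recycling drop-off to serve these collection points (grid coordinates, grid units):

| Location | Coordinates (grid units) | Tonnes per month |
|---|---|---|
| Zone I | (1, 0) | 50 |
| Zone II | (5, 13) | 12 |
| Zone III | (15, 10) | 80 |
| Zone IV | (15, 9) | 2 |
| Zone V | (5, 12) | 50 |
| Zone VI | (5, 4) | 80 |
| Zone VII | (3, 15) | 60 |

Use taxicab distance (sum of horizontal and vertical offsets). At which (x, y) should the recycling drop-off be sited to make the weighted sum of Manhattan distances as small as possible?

Manhattan distance separates: Σwᵢ(|x−xᵢ|+|y−yᵢ|) = Σwᵢ|x−xᵢ| + Σwᵢ|y−yᵢ|, so x and y are optimised independently as 1-D weighted medians.
Total weight W = 334; half = 167.
x-coordinate, sorted with cumulative weight:
  x=1 (Zone I, w=50) cum 50
  x=3 (Zone VII, w=60) cum 110
  x=5 (Zone II, w=12) cum 122
  x=5 (Zone V, w=50) cum 172  ← median
  x=5 (Zone VI, w=80) cum 252
  x=15 (Zone III, w=80) cum 332
  x=15 (Zone IV, w=2) cum 334
⇒ x* = 5
y-coordinate, sorted with cumulative weight:
  y=0 (Zone I, w=50) cum 50
  y=4 (Zone VI, w=80) cum 130
  y=9 (Zone IV, w=2) cum 132
  y=10 (Zone III, w=80) cum 212  ← median
  y=12 (Zone V, w=50) cum 262
  y=13 (Zone II, w=12) cum 274
  y=15 (Zone VII, w=60) cum 334
⇒ y* = 10

(5, 10)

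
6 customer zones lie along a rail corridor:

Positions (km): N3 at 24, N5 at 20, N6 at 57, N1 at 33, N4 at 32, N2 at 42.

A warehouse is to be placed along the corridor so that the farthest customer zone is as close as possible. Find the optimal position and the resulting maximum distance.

The 1-center on a line is the midpoint of the two extreme points: leftmost at 20, rightmost at 57.
Optimal location = (20 + 57)/2 = 38.5; maximum distance = (57 − 20)/2 = 18.5.

location 38.5, max distance 18.5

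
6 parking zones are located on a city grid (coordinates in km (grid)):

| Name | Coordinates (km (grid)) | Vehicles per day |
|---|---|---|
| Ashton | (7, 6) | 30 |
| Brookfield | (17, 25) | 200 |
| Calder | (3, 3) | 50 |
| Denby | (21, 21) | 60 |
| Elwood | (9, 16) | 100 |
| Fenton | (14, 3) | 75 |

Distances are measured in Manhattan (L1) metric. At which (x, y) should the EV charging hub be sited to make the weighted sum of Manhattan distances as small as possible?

(17, 21)

Manhattan distance separates: Σwᵢ(|x−xᵢ|+|y−yᵢ|) = Σwᵢ|x−xᵢ| + Σwᵢ|y−yᵢ|, so x and y are optimised independently as 1-D weighted medians.
Total weight W = 515; half = 257.5.
x-coordinate, sorted with cumulative weight:
  x=3 (Calder, w=50) cum 50
  x=7 (Ashton, w=30) cum 80
  x=9 (Elwood, w=100) cum 180
  x=14 (Fenton, w=75) cum 255
  x=17 (Brookfield, w=200) cum 455  ← median
  x=21 (Denby, w=60) cum 515
⇒ x* = 17
y-coordinate, sorted with cumulative weight:
  y=3 (Calder, w=50) cum 50
  y=3 (Fenton, w=75) cum 125
  y=6 (Ashton, w=30) cum 155
  y=16 (Elwood, w=100) cum 255
  y=21 (Denby, w=60) cum 315  ← median
  y=25 (Brookfield, w=200) cum 515
⇒ y* = 21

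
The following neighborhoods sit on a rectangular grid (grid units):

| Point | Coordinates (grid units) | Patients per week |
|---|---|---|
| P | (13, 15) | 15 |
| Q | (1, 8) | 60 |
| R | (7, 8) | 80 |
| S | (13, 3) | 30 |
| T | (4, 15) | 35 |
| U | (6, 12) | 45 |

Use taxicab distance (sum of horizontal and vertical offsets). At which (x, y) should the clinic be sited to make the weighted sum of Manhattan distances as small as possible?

Manhattan distance separates: Σwᵢ(|x−xᵢ|+|y−yᵢ|) = Σwᵢ|x−xᵢ| + Σwᵢ|y−yᵢ|, so x and y are optimised independently as 1-D weighted medians.
Total weight W = 265; half = 132.5.
x-coordinate, sorted with cumulative weight:
  x=1 (Q, w=60) cum 60
  x=4 (T, w=35) cum 95
  x=6 (U, w=45) cum 140  ← median
  x=7 (R, w=80) cum 220
  x=13 (P, w=15) cum 235
  x=13 (S, w=30) cum 265
⇒ x* = 6
y-coordinate, sorted with cumulative weight:
  y=3 (S, w=30) cum 30
  y=8 (Q, w=60) cum 90
  y=8 (R, w=80) cum 170  ← median
  y=12 (U, w=45) cum 215
  y=15 (P, w=15) cum 230
  y=15 (T, w=35) cum 265
⇒ y* = 8

(6, 8)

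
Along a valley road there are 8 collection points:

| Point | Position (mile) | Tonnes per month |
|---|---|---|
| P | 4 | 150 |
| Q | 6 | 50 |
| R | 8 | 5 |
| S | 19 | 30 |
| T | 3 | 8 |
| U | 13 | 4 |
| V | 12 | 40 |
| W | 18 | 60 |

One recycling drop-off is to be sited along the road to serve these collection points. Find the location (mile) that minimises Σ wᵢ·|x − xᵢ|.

x = 6

For a sum of weighted absolute distances on a line, the optimum is the weighted median (not the mean). Total weight W = 347; half-weight = 173.5.
Sort by position and accumulate weight:
  mile 3 (T, w=8) → cum 8
  mile 4 (P, w=150) → cum 158
  mile 6 (Q, w=50) → cum 208  ≥ 173.5 → median here
  mile 8 (R, w=5) → cum 213
  mile 12 (V, w=40) → cum 253
  mile 13 (U, w=4) → cum 257
  mile 18 (W, w=60) → cum 317
  mile 19 (S, w=30) → cum 347
Optimal location: mile 6.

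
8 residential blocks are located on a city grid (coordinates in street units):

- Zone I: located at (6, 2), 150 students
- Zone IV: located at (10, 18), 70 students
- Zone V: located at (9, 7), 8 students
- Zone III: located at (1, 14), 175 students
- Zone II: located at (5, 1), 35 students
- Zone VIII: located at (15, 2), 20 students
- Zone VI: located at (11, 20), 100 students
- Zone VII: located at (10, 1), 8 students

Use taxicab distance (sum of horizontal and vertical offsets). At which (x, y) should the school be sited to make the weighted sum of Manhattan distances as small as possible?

Manhattan distance separates: Σwᵢ(|x−xᵢ|+|y−yᵢ|) = Σwᵢ|x−xᵢ| + Σwᵢ|y−yᵢ|, so x and y are optimised independently as 1-D weighted medians.
Total weight W = 566; half = 283.
x-coordinate, sorted with cumulative weight:
  x=1 (Zone III, w=175) cum 175
  x=5 (Zone II, w=35) cum 210
  x=6 (Zone I, w=150) cum 360  ← median
  x=9 (Zone V, w=8) cum 368
  x=10 (Zone IV, w=70) cum 438
  x=10 (Zone VII, w=8) cum 446
  x=11 (Zone VI, w=100) cum 546
  x=15 (Zone VIII, w=20) cum 566
⇒ x* = 6
y-coordinate, sorted with cumulative weight:
  y=1 (Zone II, w=35) cum 35
  y=1 (Zone VII, w=8) cum 43
  y=2 (Zone I, w=150) cum 193
  y=2 (Zone VIII, w=20) cum 213
  y=7 (Zone V, w=8) cum 221
  y=14 (Zone III, w=175) cum 396  ← median
  y=18 (Zone IV, w=70) cum 466
  y=20 (Zone VI, w=100) cum 566
⇒ y* = 14

(6, 14)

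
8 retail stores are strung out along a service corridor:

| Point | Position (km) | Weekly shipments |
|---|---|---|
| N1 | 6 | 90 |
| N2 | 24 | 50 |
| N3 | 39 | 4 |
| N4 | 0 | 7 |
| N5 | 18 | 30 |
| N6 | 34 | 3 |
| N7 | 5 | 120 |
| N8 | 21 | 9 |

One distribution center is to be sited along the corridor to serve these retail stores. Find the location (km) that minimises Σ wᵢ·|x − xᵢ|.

For a sum of weighted absolute distances on a line, the optimum is the weighted median (not the mean). Total weight W = 313; half-weight = 156.5.
Sort by position and accumulate weight:
  km 0 (N4, w=7) → cum 7
  km 5 (N7, w=120) → cum 127
  km 6 (N1, w=90) → cum 217  ≥ 156.5 → median here
  km 18 (N5, w=30) → cum 247
  km 21 (N8, w=9) → cum 256
  km 24 (N2, w=50) → cum 306
  km 34 (N6, w=3) → cum 309
  km 39 (N3, w=4) → cum 313
Optimal location: km 6.

x = 6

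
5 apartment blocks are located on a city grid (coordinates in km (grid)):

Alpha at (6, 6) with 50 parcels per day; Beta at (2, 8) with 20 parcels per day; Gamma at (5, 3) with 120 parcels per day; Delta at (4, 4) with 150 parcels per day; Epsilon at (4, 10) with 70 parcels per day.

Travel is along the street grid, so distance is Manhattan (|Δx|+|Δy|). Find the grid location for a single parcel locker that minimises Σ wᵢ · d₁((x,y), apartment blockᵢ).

(4, 4)

Manhattan distance separates: Σwᵢ(|x−xᵢ|+|y−yᵢ|) = Σwᵢ|x−xᵢ| + Σwᵢ|y−yᵢ|, so x and y are optimised independently as 1-D weighted medians.
Total weight W = 410; half = 205.
x-coordinate, sorted with cumulative weight:
  x=2 (Beta, w=20) cum 20
  x=4 (Delta, w=150) cum 170
  x=4 (Epsilon, w=70) cum 240  ← median
  x=5 (Gamma, w=120) cum 360
  x=6 (Alpha, w=50) cum 410
⇒ x* = 4
y-coordinate, sorted with cumulative weight:
  y=3 (Gamma, w=120) cum 120
  y=4 (Delta, w=150) cum 270  ← median
  y=6 (Alpha, w=50) cum 320
  y=8 (Beta, w=20) cum 340
  y=10 (Epsilon, w=70) cum 410
⇒ y* = 4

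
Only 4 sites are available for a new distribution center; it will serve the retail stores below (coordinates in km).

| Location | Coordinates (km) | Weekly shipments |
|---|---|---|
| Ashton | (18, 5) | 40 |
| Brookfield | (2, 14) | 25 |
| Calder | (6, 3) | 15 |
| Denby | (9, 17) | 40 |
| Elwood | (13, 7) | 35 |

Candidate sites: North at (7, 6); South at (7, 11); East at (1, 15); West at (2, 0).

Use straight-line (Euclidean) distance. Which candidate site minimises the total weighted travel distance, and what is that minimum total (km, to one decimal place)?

South, total 1273.3 km

Total weighted distance at each candidate:
  North (7, 6): total = 1385.2
  South (7, 11): total = 1273.3
  East (1, 15): total = 1853.9
  West (2, 0): total = 2287.3
Minimum is at South with total 1273.3 km.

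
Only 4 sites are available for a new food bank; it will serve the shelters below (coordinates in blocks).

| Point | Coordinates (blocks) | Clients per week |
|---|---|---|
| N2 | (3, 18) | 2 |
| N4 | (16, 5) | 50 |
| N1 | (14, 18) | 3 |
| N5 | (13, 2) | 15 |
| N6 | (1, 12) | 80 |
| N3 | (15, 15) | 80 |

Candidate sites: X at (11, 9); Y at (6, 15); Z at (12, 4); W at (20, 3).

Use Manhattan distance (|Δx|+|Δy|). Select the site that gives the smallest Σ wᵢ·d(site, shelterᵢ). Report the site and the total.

X, total 2495 blocks

Total weighted distance at each candidate:
  X (11, 9): total = 2495
  Y (6, 15): total = 2705
  Z (12, 4): total = 3029
  W (20, 3): total = 4147
Minimum is at X with total 2495 blocks.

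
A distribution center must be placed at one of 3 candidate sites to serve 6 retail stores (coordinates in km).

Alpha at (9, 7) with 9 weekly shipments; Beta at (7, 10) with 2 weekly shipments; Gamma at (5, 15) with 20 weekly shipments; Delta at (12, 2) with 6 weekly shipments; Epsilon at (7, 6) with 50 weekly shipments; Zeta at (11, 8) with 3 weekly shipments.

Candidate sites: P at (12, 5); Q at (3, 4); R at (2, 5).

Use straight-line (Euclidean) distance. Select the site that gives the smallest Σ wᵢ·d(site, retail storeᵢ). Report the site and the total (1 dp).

P, total 573.2 km

Total weighted distance at each candidate:
  P (12, 5): total = 573.2
  Q (3, 4): total = 604.2
  R (2, 5): total = 634.5
Minimum is at P with total 573.2 km.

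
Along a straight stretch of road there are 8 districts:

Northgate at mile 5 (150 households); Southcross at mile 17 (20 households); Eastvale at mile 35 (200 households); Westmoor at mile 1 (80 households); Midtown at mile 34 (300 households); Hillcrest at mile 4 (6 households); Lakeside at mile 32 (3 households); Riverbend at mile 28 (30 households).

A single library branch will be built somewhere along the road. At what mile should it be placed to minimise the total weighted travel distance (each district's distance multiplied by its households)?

x = 34

For a sum of weighted absolute distances on a line, the optimum is the weighted median (not the mean). Total weight W = 789; half-weight = 394.5.
Sort by position and accumulate weight:
  mile 1 (Westmoor, w=80) → cum 80
  mile 4 (Hillcrest, w=6) → cum 86
  mile 5 (Northgate, w=150) → cum 236
  mile 17 (Southcross, w=20) → cum 256
  mile 28 (Riverbend, w=30) → cum 286
  mile 32 (Lakeside, w=3) → cum 289
  mile 34 (Midtown, w=300) → cum 589  ≥ 394.5 → median here
  mile 35 (Eastvale, w=200) → cum 789
Optimal location: mile 34.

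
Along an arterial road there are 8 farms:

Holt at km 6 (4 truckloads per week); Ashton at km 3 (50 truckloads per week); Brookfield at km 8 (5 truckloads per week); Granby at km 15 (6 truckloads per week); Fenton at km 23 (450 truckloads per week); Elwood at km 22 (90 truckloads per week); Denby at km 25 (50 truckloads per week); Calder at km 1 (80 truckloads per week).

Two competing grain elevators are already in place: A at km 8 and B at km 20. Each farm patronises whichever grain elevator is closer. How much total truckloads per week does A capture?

The indifferent point is the midpoint (8+20)/2 = 14; farms left of it (closer to A at 8) go to A, those right go to B.
  Calder at 1 (w=80) → A
  Ashton at 3 (w=50) → A
  Holt at 6 (w=4) → A
  Brookfield at 8 (w=5) → A
  Granby at 15 (w=6) → B
  Elwood at 22 (w=90) → B
  Fenton at 23 (w=450) → B
  Denby at 25 (w=50) → B
A captures 139; B captures 596.

139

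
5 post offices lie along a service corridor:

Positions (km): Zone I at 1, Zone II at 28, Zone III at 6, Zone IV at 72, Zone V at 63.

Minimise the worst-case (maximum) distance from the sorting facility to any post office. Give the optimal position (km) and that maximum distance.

The 1-center on a line is the midpoint of the two extreme points: leftmost at 1, rightmost at 72.
Optimal location = (1 + 72)/2 = 36.5; maximum distance = (72 − 1)/2 = 35.5.

location 36.5, max distance 35.5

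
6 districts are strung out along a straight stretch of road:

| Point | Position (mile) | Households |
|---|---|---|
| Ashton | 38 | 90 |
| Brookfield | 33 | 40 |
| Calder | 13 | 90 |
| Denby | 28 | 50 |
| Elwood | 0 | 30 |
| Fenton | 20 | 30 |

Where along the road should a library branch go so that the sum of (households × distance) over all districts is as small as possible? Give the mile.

For a sum of weighted absolute distances on a line, the optimum is the weighted median (not the mean). Total weight W = 330; half-weight = 165.
Sort by position and accumulate weight:
  mile 0 (Elwood, w=30) → cum 30
  mile 13 (Calder, w=90) → cum 120
  mile 20 (Fenton, w=30) → cum 150
  mile 28 (Denby, w=50) → cum 200  ≥ 165 → median here
  mile 33 (Brookfield, w=40) → cum 240
  mile 38 (Ashton, w=90) → cum 330
Optimal location: mile 28.

x = 28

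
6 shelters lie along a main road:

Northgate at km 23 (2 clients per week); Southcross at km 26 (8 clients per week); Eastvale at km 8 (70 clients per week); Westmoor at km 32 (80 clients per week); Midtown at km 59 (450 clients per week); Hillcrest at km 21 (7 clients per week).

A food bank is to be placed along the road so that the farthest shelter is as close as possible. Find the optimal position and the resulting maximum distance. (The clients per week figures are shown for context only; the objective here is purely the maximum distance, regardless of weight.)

The 1-center on a line is the midpoint of the two extreme points: leftmost at 8, rightmost at 59.
Optimal location = (8 + 59)/2 = 33.5; maximum distance = (59 − 8)/2 = 25.5.

location 33.5, max distance 25.5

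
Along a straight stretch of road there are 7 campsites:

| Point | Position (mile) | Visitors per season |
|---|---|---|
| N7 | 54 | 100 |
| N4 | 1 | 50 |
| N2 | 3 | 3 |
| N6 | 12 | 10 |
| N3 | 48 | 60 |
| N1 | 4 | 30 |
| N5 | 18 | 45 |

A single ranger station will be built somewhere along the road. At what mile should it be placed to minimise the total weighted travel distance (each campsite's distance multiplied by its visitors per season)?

For a sum of weighted absolute distances on a line, the optimum is the weighted median (not the mean). Total weight W = 298; half-weight = 149.
Sort by position and accumulate weight:
  mile 1 (N4, w=50) → cum 50
  mile 3 (N2, w=3) → cum 53
  mile 4 (N1, w=30) → cum 83
  mile 12 (N6, w=10) → cum 93
  mile 18 (N5, w=45) → cum 138
  mile 48 (N3, w=60) → cum 198  ≥ 149 → median here
  mile 54 (N7, w=100) → cum 298
Optimal location: mile 48.

x = 48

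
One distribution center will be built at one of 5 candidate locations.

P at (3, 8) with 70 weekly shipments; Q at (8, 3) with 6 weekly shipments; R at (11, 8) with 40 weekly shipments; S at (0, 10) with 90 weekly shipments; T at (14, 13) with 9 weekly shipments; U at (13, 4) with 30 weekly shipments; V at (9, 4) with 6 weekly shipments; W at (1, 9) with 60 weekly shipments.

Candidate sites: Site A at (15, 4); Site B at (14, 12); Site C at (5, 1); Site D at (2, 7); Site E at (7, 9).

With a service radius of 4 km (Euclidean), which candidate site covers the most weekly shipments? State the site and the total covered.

Site D, covering 220

Coverage radius r = 4 km; a point is covered iff (Δx)²+(Δy)² ≤ 4² = 16.
  Site A (15, 4): covers {U} → 30
  Site B (14, 12): covers {T} → 9
  Site C (5, 1): covers {Q} → 6
  Site D (2, 7): covers {P, S, W} → 220
  Site E (7, 9): covers {none} → 0
Maximum coverage at Site D: 220 weekly shipments.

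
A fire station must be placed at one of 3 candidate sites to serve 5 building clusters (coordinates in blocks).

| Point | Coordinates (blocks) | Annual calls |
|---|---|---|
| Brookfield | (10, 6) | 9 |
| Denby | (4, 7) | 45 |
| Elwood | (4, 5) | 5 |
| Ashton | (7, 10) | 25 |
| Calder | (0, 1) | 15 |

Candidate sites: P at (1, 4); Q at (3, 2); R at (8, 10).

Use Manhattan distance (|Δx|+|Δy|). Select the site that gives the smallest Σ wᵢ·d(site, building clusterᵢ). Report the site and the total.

Total weighted distance at each candidate:
  P (1, 4): total = 749
  Q (3, 2): total = 749
  R (8, 10): total = 694
Minimum is at R with total 694 blocks.

R, total 694 blocks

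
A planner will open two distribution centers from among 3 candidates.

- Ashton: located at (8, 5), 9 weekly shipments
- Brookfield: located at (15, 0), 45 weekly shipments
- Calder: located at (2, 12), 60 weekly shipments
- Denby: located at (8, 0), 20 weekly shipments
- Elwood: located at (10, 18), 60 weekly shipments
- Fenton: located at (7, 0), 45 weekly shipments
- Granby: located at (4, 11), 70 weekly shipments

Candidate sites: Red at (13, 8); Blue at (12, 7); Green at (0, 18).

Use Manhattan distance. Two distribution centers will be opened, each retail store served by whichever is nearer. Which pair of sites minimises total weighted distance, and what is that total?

Evaluate every pair (each demand assigned to the nearer of the two):
  {Blue, Green}: total = 3114
  {Red, Green}: total = 3262
  {Red, Blue}: total = 3784
Best pair: {Blue, Green} with total 3114.

{Blue, Green}, total 3114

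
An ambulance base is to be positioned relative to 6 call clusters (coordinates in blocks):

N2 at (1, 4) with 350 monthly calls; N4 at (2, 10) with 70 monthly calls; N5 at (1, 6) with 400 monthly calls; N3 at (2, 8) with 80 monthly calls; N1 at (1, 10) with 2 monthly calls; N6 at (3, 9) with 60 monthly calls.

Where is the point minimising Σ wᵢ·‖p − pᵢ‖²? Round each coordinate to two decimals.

(1.28, 5.93)

The minimiser of Σwᵢ‖p−pᵢ‖² is the weighted centroid p* = (Σwᵢpᵢ)/(Σwᵢ).
Σwᵢ = 962.
Σwᵢxᵢ = 350·1 + 70·2 + 400·1 + 80·2 + 2·1 + 60·3 = 1232.
Σwᵢyᵢ = 350·4 + 70·10 + 400·6 + 80·8 + 2·10 + 60·9 = 5700.
x* = 1232/962 = 1.28, y* = 5700/962 = 5.93.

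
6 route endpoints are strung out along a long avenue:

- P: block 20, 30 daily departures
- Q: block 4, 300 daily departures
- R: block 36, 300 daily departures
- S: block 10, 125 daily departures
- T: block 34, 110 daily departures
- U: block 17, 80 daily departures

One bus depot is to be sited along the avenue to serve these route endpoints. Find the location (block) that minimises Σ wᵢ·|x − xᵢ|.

For a sum of weighted absolute distances on a line, the optimum is the weighted median (not the mean). Total weight W = 945; half-weight = 472.5.
Sort by position and accumulate weight:
  block 4 (Q, w=300) → cum 300
  block 10 (S, w=125) → cum 425
  block 17 (U, w=80) → cum 505  ≥ 472.5 → median here
  block 20 (P, w=30) → cum 535
  block 34 (T, w=110) → cum 645
  block 36 (R, w=300) → cum 945
Optimal location: block 17.

x = 17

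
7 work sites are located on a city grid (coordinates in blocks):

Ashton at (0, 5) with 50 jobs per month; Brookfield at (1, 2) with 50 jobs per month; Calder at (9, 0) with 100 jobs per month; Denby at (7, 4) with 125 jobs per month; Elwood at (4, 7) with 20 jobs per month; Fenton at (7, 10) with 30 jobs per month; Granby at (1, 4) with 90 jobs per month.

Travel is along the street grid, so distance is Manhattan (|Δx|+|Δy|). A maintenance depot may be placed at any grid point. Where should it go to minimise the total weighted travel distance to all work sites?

Manhattan distance separates: Σwᵢ(|x−xᵢ|+|y−yᵢ|) = Σwᵢ|x−xᵢ| + Σwᵢ|y−yᵢ|, so x and y are optimised independently as 1-D weighted medians.
Total weight W = 465; half = 232.5.
x-coordinate, sorted with cumulative weight:
  x=0 (Ashton, w=50) cum 50
  x=1 (Brookfield, w=50) cum 100
  x=1 (Granby, w=90) cum 190
  x=4 (Elwood, w=20) cum 210
  x=7 (Denby, w=125) cum 335  ← median
  x=7 (Fenton, w=30) cum 365
  x=9 (Calder, w=100) cum 465
⇒ x* = 7
y-coordinate, sorted with cumulative weight:
  y=0 (Calder, w=100) cum 100
  y=2 (Brookfield, w=50) cum 150
  y=4 (Denby, w=125) cum 275  ← median
  y=4 (Granby, w=90) cum 365
  y=5 (Ashton, w=50) cum 415
  y=7 (Elwood, w=20) cum 435
  y=10 (Fenton, w=30) cum 465
⇒ y* = 4

(7, 4)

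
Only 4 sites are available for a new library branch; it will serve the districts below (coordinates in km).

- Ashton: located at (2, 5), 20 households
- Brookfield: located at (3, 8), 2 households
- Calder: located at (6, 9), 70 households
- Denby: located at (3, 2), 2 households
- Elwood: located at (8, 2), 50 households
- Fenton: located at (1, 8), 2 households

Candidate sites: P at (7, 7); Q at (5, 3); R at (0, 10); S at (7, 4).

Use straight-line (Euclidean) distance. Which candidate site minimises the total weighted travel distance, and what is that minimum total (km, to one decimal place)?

Total weighted distance at each candidate:
  P (7, 7): total = 552.4
  Q (5, 3): total = 684.1
  R (0, 10): total = 1128.0
  S (7, 4): total = 605.4
Minimum is at P with total 552.4 km.

P, total 552.4 km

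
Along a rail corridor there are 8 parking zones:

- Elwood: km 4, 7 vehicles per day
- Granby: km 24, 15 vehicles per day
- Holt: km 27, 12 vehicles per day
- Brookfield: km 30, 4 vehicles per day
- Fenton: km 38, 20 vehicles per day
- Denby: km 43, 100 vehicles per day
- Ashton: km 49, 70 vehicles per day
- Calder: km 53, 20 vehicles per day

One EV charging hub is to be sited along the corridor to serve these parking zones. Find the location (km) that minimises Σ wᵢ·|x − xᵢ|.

x = 43

For a sum of weighted absolute distances on a line, the optimum is the weighted median (not the mean). Total weight W = 248; half-weight = 124.
Sort by position and accumulate weight:
  km 4 (Elwood, w=7) → cum 7
  km 24 (Granby, w=15) → cum 22
  km 27 (Holt, w=12) → cum 34
  km 30 (Brookfield, w=4) → cum 38
  km 38 (Fenton, w=20) → cum 58
  km 43 (Denby, w=100) → cum 158  ≥ 124 → median here
  km 49 (Ashton, w=70) → cum 228
  km 53 (Calder, w=20) → cum 248
Optimal location: km 43.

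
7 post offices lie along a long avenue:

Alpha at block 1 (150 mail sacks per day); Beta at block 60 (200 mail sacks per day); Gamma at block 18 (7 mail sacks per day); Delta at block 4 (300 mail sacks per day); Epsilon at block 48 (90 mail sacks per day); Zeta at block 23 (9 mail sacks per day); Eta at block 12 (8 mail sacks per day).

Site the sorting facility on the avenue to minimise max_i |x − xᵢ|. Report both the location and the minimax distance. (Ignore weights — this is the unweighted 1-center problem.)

location 30.5, max distance 29.5

The 1-center on a line is the midpoint of the two extreme points: leftmost at 1, rightmost at 60.
Optimal location = (1 + 60)/2 = 30.5; maximum distance = (60 − 1)/2 = 29.5.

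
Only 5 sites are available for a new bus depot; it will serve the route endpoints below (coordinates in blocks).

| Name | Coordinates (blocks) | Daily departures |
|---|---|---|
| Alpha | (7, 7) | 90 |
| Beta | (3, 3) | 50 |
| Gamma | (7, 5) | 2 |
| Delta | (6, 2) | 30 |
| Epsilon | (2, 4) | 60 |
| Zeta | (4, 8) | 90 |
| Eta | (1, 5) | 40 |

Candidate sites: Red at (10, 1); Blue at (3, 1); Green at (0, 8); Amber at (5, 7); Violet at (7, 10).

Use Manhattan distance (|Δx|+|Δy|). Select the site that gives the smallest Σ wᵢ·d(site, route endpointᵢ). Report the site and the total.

Amber, total 1448 blocks

Total weighted distance at each candidate:
  Red (10, 1): total = 3774
  Blue (3, 1): total = 2336
  Green (0, 8): total = 2380
  Amber (5, 7): total = 1448
  Violet (7, 10): total = 2650
Minimum is at Amber with total 1448 blocks.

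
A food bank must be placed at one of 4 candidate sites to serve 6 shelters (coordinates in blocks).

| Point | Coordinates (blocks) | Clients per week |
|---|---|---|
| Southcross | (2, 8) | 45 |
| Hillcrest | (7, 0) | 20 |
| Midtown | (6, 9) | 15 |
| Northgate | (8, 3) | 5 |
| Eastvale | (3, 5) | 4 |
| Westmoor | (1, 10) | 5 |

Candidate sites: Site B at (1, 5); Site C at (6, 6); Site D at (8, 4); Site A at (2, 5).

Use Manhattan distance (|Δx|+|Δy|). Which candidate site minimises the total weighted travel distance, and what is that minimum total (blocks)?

Site A, total 529 blocks

Total weighted distance at each candidate:
  Site B (1, 5): total = 613
  Site C (6, 6): total = 541
  Site D (8, 4): total = 749
  Site A (2, 5): total = 529
Minimum is at Site A with total 529 blocks.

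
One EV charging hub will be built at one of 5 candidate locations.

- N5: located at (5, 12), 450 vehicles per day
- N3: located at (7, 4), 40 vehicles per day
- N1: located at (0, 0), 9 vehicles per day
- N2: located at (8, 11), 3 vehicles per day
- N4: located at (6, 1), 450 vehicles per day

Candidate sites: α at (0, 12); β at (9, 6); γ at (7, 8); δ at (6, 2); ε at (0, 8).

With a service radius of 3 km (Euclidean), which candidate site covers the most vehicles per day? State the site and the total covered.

δ, covering 490

Coverage radius r = 3 km; a point is covered iff (Δx)²+(Δy)² ≤ 3² = 9.
  α (0, 12): covers {none} → 0
  β (9, 6): covers {N3} → 40
  γ (7, 8): covers {none} → 0
  δ (6, 2): covers {N3, N4} → 490
  ε (0, 8): covers {none} → 0
Maximum coverage at δ: 490 vehicles per day.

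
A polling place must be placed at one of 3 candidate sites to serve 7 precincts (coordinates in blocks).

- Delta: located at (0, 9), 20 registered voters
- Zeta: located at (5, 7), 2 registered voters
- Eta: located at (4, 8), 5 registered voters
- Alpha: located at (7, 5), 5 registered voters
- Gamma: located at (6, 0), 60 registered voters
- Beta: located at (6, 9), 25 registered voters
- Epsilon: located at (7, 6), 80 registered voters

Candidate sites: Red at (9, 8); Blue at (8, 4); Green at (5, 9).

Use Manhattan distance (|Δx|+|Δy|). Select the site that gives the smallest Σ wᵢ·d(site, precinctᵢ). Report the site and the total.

Blue, total 1097 blocks

Total weighted distance at each candidate:
  Red (9, 8): total = 1340
  Blue (8, 4): total = 1097
  Green (5, 9): total = 1169
Minimum is at Blue with total 1097 blocks.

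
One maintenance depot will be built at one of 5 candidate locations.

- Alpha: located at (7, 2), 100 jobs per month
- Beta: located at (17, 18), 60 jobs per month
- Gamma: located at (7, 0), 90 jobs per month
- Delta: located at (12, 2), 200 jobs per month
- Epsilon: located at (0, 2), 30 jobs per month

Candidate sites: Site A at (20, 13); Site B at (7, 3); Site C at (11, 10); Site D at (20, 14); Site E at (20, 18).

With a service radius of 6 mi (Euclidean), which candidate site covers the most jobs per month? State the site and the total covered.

Coverage radius r = 6 mi; a point is covered iff (Δx)²+(Δy)² ≤ 6² = 36.
  Site A (20, 13): covers {Beta} → 60
  Site B (7, 3): covers {Alpha, Gamma, Delta} → 390
  Site C (11, 10): covers {none} → 0
  Site D (20, 14): covers {Beta} → 60
  Site E (20, 18): covers {Beta} → 60
Maximum coverage at Site B: 390 jobs per month.

Site B, covering 390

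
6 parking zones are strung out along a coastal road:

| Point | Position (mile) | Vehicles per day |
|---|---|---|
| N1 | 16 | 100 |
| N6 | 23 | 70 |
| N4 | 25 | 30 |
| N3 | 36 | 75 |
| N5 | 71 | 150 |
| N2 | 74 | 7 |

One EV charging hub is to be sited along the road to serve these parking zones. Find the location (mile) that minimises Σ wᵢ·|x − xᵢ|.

x = 36

For a sum of weighted absolute distances on a line, the optimum is the weighted median (not the mean). Total weight W = 432; half-weight = 216.
Sort by position and accumulate weight:
  mile 16 (N1, w=100) → cum 100
  mile 23 (N6, w=70) → cum 170
  mile 25 (N4, w=30) → cum 200
  mile 36 (N3, w=75) → cum 275  ≥ 216 → median here
  mile 71 (N5, w=150) → cum 425
  mile 74 (N2, w=7) → cum 432
Optimal location: mile 36.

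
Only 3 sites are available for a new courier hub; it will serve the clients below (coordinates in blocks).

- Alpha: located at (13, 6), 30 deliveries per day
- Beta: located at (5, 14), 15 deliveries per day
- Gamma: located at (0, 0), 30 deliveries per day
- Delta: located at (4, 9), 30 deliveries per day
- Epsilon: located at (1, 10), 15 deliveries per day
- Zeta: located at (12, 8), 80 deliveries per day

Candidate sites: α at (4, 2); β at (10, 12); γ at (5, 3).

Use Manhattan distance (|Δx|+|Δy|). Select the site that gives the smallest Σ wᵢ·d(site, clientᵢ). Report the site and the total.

Total weighted distance at each candidate:
  α (4, 2): total = 2260
  β (10, 12): total = 1950
  γ (5, 3): total = 2070
Minimum is at β with total 1950 blocks.

β, total 1950 blocks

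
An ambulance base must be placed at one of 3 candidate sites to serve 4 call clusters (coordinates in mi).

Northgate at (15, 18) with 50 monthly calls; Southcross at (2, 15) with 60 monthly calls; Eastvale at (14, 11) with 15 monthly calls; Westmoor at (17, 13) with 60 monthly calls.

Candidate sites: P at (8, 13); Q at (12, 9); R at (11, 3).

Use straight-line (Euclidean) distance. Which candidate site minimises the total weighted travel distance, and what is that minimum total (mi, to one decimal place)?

P, total 1444.5 mi

Total weighted distance at each candidate:
  P (8, 13): total = 1444.5
  Q (12, 9): total = 1600.7
  R (11, 3): total = 2504.1
Minimum is at P with total 1444.5 mi.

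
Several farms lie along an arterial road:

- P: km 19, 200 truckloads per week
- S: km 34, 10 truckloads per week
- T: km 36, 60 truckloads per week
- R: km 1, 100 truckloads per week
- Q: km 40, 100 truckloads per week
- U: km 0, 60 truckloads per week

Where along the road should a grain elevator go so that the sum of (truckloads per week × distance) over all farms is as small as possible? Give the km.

For a sum of weighted absolute distances on a line, the optimum is the weighted median (not the mean). Total weight W = 530; half-weight = 265.
Sort by position and accumulate weight:
  km 0 (U, w=60) → cum 60
  km 1 (R, w=100) → cum 160
  km 19 (P, w=200) → cum 360  ≥ 265 → median here
  km 34 (S, w=10) → cum 370
  km 36 (T, w=60) → cum 430
  km 40 (Q, w=100) → cum 530
Optimal location: km 19.

x = 19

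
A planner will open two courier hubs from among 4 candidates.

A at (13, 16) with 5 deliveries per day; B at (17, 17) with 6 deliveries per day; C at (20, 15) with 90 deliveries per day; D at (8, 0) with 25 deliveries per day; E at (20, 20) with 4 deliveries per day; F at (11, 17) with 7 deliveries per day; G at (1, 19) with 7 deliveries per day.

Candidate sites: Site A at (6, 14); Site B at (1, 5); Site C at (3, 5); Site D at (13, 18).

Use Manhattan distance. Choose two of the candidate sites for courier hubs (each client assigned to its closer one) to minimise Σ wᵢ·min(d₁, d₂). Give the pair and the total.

{Site C, Site D}, total 1338

Evaluate every pair (each demand assigned to the nearer of the two):
  {Site C, Site D}: total = 1338
  {Site B, Site D}: total = 1388
  {Site A, Site D}: total = 1467
  {Site A, Site C}: total = 1935
  {Site A, Site B}: total = 1985
  {Site B, Site C}: total = 3307
Best pair: {Site C, Site D} with total 1338.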